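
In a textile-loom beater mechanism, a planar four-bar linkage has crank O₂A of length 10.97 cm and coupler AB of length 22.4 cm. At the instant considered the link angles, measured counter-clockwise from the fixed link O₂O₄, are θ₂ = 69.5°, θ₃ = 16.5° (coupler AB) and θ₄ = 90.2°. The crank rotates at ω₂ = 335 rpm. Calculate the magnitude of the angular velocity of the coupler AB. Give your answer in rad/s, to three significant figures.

6.33

ω₂ = 35.08 rad/s (from 335 rpm).
Differentiating the loop-closure r₂e^{iθ₂}+r₃e^{iθ₃}=r₁+r₄e^{iθ₄} gives r₂ω₂e^{iθ₂}+r₃ω₃e^{iθ₃}=r₄ω₄e^{iθ₄}.
Eliminating the other unknown: ω₃ = r₂ω₂ sin(θ₄−θ₂) / [r₃ sin(θ₃−θ₄)].
Numerator sine = +0.35347; denominator sine = -0.95981.
Result = 0.1097·35.08·(+0.35347) / (0.224·(-0.95981)) = -6.3271 rad/s; magnitude 6.3271 rad/s.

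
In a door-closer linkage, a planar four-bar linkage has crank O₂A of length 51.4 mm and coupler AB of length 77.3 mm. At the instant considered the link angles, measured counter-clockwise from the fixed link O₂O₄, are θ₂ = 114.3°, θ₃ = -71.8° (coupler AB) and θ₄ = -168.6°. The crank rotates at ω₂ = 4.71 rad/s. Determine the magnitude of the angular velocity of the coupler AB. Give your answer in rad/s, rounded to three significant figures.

ω₂ = 4.71 rad/s
Differentiating the loop-closure r₂e^{iθ₂}+r₃e^{iθ₃}=r₁+r₄e^{iθ₄} gives r₂ω₂e^{iθ₂}+r₃ω₃e^{iθ₃}=r₄ω₄e^{iθ₄}.
Eliminating the other unknown: ω₃ = r₂ω₂ sin(θ₄−θ₂) / [r₃ sin(θ₃−θ₄)].
Numerator sine = +0.97476; denominator sine = +0.99297.
Result = 0.0514·4.71·(+0.97476) / (0.0773·(+0.99297)) = +3.0745 rad/s; magnitude 3.0745 rad/s.

3.07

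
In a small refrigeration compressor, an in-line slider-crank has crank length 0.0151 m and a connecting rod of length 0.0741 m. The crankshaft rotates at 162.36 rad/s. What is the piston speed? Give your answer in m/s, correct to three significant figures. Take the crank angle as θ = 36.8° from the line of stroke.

ω = 162.4 rad/s
For an in-line slider-crank, x = r cosθ + √(L² − r² sin²θ), so v = −rω sinθ·[1 + r cosθ/√(L² − r² sin²θ)].
With r = 0.0151 m, L = 0.0741 m, θ = 36.8°: √(L² − r² sin²θ) = 0.073546 m.
v = −0.0151·162.4·0.59902·[1 + 0.0151·0.80073/0.073546] = -1.71 m/s.
|v| = 1.71 m/s.

1.71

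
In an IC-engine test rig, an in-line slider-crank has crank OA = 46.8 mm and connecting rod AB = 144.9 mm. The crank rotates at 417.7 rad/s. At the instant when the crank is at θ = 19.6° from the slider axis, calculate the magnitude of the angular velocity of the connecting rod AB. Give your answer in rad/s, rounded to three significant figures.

ω = 417.7 rad/s
The rod makes angle φ with the slider axis where L sinφ = r sinθ; differentiating, L cosφ·φ̇ = r ω cosθ.
L cosφ = √(L² − r² sin²θ) = 0.14405 m.
|ω_rod| = r ω |cosθ| / √(L² − r² sin²θ) = 0.0468·417.7·0.94206/0.14405 = 127.84 rad/s.

128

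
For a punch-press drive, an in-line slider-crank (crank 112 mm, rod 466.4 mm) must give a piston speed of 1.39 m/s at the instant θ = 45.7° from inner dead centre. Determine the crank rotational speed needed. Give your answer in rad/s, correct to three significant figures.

14.8

For an in-line slider-crank, |v_piston| = rω|sinθ|·[1 + r cosθ/√(L² − r² sin²θ)].
With r = 0.112 m, L = 0.4664 m, θ = 45.7°: the bracketed kinematic factor |dx/dθ| = 0.093804 m.
ω = v/|dx/dθ| = 1.39/0.093804 = 14.818 rad/s.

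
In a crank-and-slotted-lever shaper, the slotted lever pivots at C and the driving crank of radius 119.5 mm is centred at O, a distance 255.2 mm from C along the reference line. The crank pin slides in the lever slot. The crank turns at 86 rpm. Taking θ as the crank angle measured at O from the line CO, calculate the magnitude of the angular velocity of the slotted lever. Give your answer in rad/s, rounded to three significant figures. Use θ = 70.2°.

ω = 9.006 rad/s (from 86 rpm).
Crank pin A relative to C: A = (d + r cosθ, r sinθ); lever angle φ = atan2(r sinθ, d + r cosθ).
Differentiating tanφ: φ̇ = rω(d cosθ + r)/(d² + r² + 2dr cosθ).
d² + r² + 2dr cosθ = |CA|² = 0.100068 m²;  d cosθ + r = +0.20595 m.
|ω_lever| = |0.1195·9.006·+0.20595| / 0.100068 = 2.2149 rad/s.

2.21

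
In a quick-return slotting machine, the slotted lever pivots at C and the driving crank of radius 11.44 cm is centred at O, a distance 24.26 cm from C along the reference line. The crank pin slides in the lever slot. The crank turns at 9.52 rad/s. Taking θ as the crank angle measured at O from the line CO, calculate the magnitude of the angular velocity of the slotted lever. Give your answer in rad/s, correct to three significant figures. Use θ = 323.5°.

2.89

ω = 9.52 rad/s
Crank pin A relative to C: A = (d + r cosθ, r sinθ); lever angle φ = atan2(r sinθ, d + r cosθ).
Differentiating tanφ: φ̇ = rω(d cosθ + r)/(d² + r² + 2dr cosθ).
d² + r² + 2dr cosθ = |CA|² = 0.116562 m²;  d cosθ + r = +0.30942 m.
|ω_lever| = |0.1144·9.52·+0.30942| / 0.116562 = 2.891 rad/s.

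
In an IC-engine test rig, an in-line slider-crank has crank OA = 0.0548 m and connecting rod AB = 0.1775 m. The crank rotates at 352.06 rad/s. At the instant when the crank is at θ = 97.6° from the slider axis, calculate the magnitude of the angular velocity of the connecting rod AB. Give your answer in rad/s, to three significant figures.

15.1

ω = 352.1 rad/s
The rod makes angle φ with the slider axis where L sinφ = r sinθ; differentiating, L cosφ·φ̇ = r ω cosθ.
L cosφ = √(L² − r² sin²θ) = 0.16898 m.
|ω_rod| = r ω |cosθ| / √(L² − r² sin²θ) = 0.0548·352.1·0.13226/0.16898 = 15.1 rad/s.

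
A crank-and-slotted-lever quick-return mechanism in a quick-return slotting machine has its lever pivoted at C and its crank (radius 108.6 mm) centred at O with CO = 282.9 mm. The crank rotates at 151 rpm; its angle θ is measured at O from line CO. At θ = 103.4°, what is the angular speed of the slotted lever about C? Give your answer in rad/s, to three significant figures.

0.953

ω = 15.81 rad/s (from 151 rpm).
Crank pin A relative to C: A = (d + r cosθ, r sinθ); lever angle φ = atan2(r sinθ, d + r cosθ).
Differentiating tanφ: φ̇ = rω(d cosθ + r)/(d² + r² + 2dr cosθ).
d² + r² + 2dr cosθ = |CA|² = 0.0775864 m²;  d cosθ + r = +0.043039 m.
|ω_lever| = |0.1086·15.81·+0.043039| / 0.0775864 = 0.95259 rad/s.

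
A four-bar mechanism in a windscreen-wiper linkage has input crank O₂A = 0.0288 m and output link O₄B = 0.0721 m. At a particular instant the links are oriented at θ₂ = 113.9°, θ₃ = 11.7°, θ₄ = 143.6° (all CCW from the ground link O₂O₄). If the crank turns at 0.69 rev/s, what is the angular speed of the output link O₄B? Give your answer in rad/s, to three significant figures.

2.27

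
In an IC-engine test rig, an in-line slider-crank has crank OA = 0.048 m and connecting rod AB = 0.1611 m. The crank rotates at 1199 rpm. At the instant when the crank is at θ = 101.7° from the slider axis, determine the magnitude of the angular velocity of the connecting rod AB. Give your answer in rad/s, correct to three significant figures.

7.93

ω = 125.6 rad/s (converted from 1199 rpm).
The rod makes angle φ with the slider axis where L sinφ = r sinθ; differentiating, L cosφ·φ̇ = r ω cosθ.
L cosφ = √(L² − r² sin²θ) = 0.15409 m.
|ω_rod| = r ω |cosθ| / √(L² − r² sin²θ) = 0.048·125.6·0.20279/0.15409 = 7.9315 rad/s.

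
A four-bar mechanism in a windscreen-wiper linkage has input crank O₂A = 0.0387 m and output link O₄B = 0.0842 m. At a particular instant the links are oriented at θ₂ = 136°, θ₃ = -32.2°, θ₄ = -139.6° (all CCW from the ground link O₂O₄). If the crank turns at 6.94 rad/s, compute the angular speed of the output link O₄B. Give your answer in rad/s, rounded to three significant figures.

ω₂ = 6.94 rad/s
Differentiating the loop-closure r₂e^{iθ₂}+r₃e^{iθ₃}=r₁+r₄e^{iθ₄} gives r₂ω₂e^{iθ₂}+r₃ω₃e^{iθ₃}=r₄ω₄e^{iθ₄}.
Eliminating the other unknown: ω₄ = r₂ω₂ sin(θ₂−θ₃) / [r₄ sin(θ₄−θ₃)].
Numerator sine = +0.20450; denominator sine = -0.95424.
Result = 0.0387·6.94·(+0.20450) / (0.0842·(-0.95424)) = -0.68357 rad/s; magnitude 0.68357 rad/s.

0.684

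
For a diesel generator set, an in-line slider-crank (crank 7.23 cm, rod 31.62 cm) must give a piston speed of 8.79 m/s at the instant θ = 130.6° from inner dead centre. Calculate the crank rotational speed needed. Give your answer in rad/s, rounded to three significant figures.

189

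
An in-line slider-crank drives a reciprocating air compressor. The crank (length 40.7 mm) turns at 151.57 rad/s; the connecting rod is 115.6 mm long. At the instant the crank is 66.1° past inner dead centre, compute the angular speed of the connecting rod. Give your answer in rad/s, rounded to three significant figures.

22.8

ω = 151.6 rad/s
The rod makes angle φ with the slider axis where L sinφ = r sinθ; differentiating, L cosφ·φ̇ = r ω cosθ.
L cosφ = √(L² − r² sin²θ) = 0.10945 m.
|ω_rod| = r ω |cosθ| / √(L² − r² sin²θ) = 0.0407·151.6·0.40514/0.10945 = 22.835 rad/s.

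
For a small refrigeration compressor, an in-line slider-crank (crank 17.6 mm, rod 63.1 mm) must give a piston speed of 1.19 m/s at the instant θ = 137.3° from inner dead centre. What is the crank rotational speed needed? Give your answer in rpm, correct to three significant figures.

1200

For an in-line slider-crank, |v_piston| = rω|sinθ|·[1 + r cosθ/√(L² − r² sin²θ)].
With r = 0.0176 m, L = 0.0631 m, θ = 137.3°: the bracketed kinematic factor |dx/dθ| = 0.009444 m.
ω = v/|dx/dθ| = 1.19/0.009444 = 126.01 rad/s.
N = 60ω/(2π) = 1203.3 rpm.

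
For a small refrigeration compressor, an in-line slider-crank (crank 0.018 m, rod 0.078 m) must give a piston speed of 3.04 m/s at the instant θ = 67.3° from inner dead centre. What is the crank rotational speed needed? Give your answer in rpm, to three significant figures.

1600

For an in-line slider-crank, |v_piston| = rω|sinθ|·[1 + r cosθ/√(L² − r² sin²θ)].
With r = 0.018 m, L = 0.078 m, θ = 67.3°: the bracketed kinematic factor |dx/dθ| = 0.018119 m.
ω = v/|dx/dθ| = 3.04/0.018119 = 167.78 rad/s.
N = 60ω/(2π) = 1602.2 rpm.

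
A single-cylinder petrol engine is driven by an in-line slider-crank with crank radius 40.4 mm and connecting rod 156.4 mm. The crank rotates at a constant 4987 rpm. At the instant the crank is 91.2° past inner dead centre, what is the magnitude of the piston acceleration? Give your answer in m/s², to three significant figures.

3170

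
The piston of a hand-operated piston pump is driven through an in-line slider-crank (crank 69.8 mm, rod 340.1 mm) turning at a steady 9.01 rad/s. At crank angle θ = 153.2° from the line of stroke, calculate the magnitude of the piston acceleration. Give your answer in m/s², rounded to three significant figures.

ω = 9.01 rad/s
x(θ) = r cosθ + √(L² − r² sin²θ); with ω constant, a = ω²·d²x/dθ².
d²x/dθ² = −r cosθ − r²(cos2θ)/√u − r⁴ sin²2θ/(4u^{3/2}),  u = L² − r² sin²θ = 0.114678 m².
Substituting r = 0.0698 m, L = 0.3401 m, θ = 153.2°: d²x/dθ² = +0.053666 m.
a = ω²·d²x/dθ² = (9.01)²·(+0.053666) = +4.3566 m/s²;  |a| = 4.3566 m/s².

4.36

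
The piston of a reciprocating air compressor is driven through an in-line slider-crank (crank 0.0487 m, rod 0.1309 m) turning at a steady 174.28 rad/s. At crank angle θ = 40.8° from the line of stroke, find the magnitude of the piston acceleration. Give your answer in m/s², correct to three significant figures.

ω = 174.3 rad/s
x(θ) = r cosθ + √(L² − r² sin²θ); with ω constant, a = ω²·d²x/dθ².
d²x/dθ² = −r cosθ − r²(cos2θ)/√u − r⁴ sin²2θ/(4u^{3/2}),  u = L² − r² sin²θ = 0.0161222 m².
Substituting r = 0.0487 m, L = 0.1309 m, θ = 40.8°: d²x/dθ² = -0.040267 m.
a = ω²·d²x/dθ² = (174.3)²·(-0.040267) = -1223 m/s²;  |a| = 1223 m/s².

1220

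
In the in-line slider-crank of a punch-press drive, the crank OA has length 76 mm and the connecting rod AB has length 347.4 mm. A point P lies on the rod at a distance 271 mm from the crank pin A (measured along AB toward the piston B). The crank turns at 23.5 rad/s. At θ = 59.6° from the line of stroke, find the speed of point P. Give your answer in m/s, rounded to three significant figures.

ω = 23.5 rad/s.  Crank-pin speed |V_A| = rω = 1.786 m/s, perpendicular to OA.
Rod angle: sinφ = −(r/L) sinθ ⇒ φ = -10.876°; ω_rod = −rω cosθ/√(L²−r²sin²θ) = -2.6491 rad/s.
V_P = V_A + ω_rod × AP, with AP = 0.271 m along the rod.
Components: V_Px = −rω sinθ − a·ω_rod·sinφ = -1.6759 m/s;  V_Py = rω cosθ + a·ω_rod·cosφ = +0.19876 m/s.
|V_P| = √(V_Px² + V_Py²) = 1.6877 m/s.

1.69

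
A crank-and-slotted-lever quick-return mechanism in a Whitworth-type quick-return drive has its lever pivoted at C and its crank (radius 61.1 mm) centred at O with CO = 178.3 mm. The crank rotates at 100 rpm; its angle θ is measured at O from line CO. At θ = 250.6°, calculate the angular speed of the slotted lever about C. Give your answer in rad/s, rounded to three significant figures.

ω = 10.47 rad/s (from 100 rpm).
Crank pin A relative to C: A = (d + r cosθ, r sinθ); lever angle φ = atan2(r sinθ, d + r cosθ).
Differentiating tanφ: φ̇ = rω(d cosθ + r)/(d² + r² + 2dr cosθ).
d² + r² + 2dr cosθ = |CA|² = 0.0282869 m²;  d cosθ + r = +0.0018757 m.
|ω_lever| = |0.0611·10.47·+0.0018757| / 0.0282869 = 0.042427 rad/s.

0.0424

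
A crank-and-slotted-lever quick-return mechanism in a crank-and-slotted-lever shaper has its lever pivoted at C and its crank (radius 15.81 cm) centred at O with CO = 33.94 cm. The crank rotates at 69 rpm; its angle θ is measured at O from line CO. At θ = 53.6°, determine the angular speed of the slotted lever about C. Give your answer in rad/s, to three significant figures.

ω = 7.226 rad/s (from 69 rpm).
Crank pin A relative to C: A = (d + r cosθ, r sinθ); lever angle φ = atan2(r sinθ, d + r cosθ).
Differentiating tanφ: φ̇ = rω(d cosθ + r)/(d² + r² + 2dr cosθ).
d² + r² + 2dr cosθ = |CA|² = 0.203873 m²;  d cosθ + r = +0.35951 m.
|ω_lever| = |0.1581·7.226·+0.35951| / 0.203873 = 2.0145 rad/s.

2.01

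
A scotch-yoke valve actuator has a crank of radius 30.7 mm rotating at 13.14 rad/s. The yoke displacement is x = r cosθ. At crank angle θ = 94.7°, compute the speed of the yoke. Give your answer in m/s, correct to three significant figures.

ω = 13.14 rad/s
x = r cosθ ⇒ ẋ = −rω sinθ.
|v| = rω|sinθ| = 0.0307·13.14·|sin 94.7°| = 0.40204 m/s.

0.402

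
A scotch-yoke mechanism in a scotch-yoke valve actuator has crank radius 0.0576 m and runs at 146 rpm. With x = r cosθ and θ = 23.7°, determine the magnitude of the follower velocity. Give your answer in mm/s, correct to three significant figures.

ω = 15.29 rad/s (from 146 rpm).
x = r cosθ ⇒ ẋ = −rω sinθ.
|v| = rω|sinθ| = 0.0576·15.29·|sin 23.7°| = 0.35398 m/s = 353.98 mm/s.

354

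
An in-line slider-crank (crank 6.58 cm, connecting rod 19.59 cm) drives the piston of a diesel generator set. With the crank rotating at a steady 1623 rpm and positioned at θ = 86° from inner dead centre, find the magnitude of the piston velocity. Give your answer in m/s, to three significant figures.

11.4

ω = 2π·1623/60 = 170 rad/s
For an in-line slider-crank, x = r cosθ + √(L² − r² sin²θ), so v = −rω sinθ·[1 + r cosθ/√(L² − r² sin²θ)].
With r = 0.0658 m, L = 0.1959 m, θ = 86°: √(L² − r² sin²θ) = 0.18458 m.
v = −0.0658·170·0.99756·[1 + 0.0658·0.06976/0.18458] = -11.434 m/s.
|v| = 11.434 m/s.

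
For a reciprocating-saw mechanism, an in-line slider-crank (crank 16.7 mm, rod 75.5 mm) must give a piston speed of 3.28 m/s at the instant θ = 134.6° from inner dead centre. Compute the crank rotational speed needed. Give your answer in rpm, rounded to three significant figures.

For an in-line slider-crank, |v_piston| = rω|sinθ|·[1 + r cosθ/√(L² − r² sin²θ)].
With r = 0.0167 m, L = 0.0755 m, θ = 134.6°: the bracketed kinematic factor |dx/dθ| = 0.010021 m.
ω = v/|dx/dθ| = 3.28/0.010021 = 327.32 rad/s.
N = 60ω/(2π) = 3125.7 rpm.

3130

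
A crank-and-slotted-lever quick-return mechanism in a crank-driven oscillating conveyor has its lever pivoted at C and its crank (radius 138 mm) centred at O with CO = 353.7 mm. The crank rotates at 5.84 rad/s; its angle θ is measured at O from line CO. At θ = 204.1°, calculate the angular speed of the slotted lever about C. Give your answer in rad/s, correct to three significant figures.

2.71

ω = 5.84 rad/s
Crank pin A relative to C: A = (d + r cosθ, r sinθ); lever angle φ = atan2(r sinθ, d + r cosθ).
Differentiating tanφ: φ̇ = rω(d cosθ + r)/(d² + r² + 2dr cosθ).
d² + r² + 2dr cosθ = |CA|² = 0.0550357 m²;  d cosθ + r = -0.18487 m.
|ω_lever| = |0.138·5.84·-0.18487| / 0.0550357 = 2.7072 rad/s.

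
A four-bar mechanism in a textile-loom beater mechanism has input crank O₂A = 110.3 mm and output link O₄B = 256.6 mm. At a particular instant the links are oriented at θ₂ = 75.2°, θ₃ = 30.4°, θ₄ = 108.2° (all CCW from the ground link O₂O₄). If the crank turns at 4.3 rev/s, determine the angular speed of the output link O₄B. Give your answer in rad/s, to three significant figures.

8.37

ω₂ = 27.02 rad/s (from 4.3 rev/s).
Differentiating the loop-closure r₂e^{iθ₂}+r₃e^{iθ₃}=r₁+r₄e^{iθ₄} gives r₂ω₂e^{iθ₂}+r₃ω₃e^{iθ₃}=r₄ω₄e^{iθ₄}.
Eliminating the other unknown: ω₄ = r₂ω₂ sin(θ₂−θ₃) / [r₄ sin(θ₄−θ₃)].
Numerator sine = +0.70463; denominator sine = +0.97742.
Result = 0.1103·27.02·(+0.70463) / (0.2566·(+0.97742)) = +8.3724 rad/s; magnitude 8.3724 rad/s.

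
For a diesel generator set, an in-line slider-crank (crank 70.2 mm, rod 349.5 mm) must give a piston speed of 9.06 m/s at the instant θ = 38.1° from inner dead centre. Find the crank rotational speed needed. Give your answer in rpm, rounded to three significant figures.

1720

For an in-line slider-crank, |v_piston| = rω|sinθ|·[1 + r cosθ/√(L² − r² sin²θ)].
With r = 0.0702 m, L = 0.3495 m, θ = 38.1°: the bracketed kinematic factor |dx/dθ| = 0.050216 m.
ω = v/|dx/dθ| = 9.06/0.050216 = 180.42 rad/s.
N = 60ω/(2π) = 1722.9 rpm.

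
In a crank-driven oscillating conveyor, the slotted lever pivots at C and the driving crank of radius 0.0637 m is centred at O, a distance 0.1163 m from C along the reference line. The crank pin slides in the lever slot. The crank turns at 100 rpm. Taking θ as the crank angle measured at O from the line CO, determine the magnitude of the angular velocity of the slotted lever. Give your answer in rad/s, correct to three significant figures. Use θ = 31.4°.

3.60

ω = 10.47 rad/s (from 100 rpm).
Crank pin A relative to C: A = (d + r cosθ, r sinθ); lever angle φ = atan2(r sinθ, d + r cosθ).
Differentiating tanφ: φ̇ = rω(d cosθ + r)/(d² + r² + 2dr cosθ).
d² + r² + 2dr cosθ = |CA|² = 0.0302301 m²;  d cosθ + r = +0.16297 m.
|ω_lever| = |0.0637·10.47·+0.16297| / 0.0302301 = 3.5961 rad/s.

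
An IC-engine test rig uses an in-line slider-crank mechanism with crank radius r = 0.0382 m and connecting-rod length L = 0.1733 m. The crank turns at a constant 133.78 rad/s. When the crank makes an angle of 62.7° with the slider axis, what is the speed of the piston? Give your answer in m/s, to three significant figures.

ω = 133.8 rad/s
For an in-line slider-crank, x = r cosθ + √(L² − r² sin²θ), so v = −rω sinθ·[1 + r cosθ/√(L² − r² sin²θ)].
With r = 0.0382 m, L = 0.1733 m, θ = 62.7°: √(L² − r² sin²θ) = 0.16994 m.
v = −0.0382·133.8·0.88862·[1 + 0.0382·0.45865/0.16994] = -5.0094 m/s.
|v| = 5.0094 m/s.

5.01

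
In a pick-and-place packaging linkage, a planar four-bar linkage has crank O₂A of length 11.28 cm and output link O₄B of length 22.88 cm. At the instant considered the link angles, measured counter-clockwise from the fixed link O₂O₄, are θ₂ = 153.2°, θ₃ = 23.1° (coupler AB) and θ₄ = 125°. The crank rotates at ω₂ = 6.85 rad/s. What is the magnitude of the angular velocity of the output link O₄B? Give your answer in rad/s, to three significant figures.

ω₂ = 6.85 rad/s
Differentiating the loop-closure r₂e^{iθ₂}+r₃e^{iθ₃}=r₁+r₄e^{iθ₄} gives r₂ω₂e^{iθ₂}+r₃ω₃e^{iθ₃}=r₄ω₄e^{iθ₄}.
Eliminating the other unknown: ω₄ = r₂ω₂ sin(θ₂−θ₃) / [r₄ sin(θ₄−θ₃)].
Numerator sine = +0.76492; denominator sine = +0.97851.
Result = 0.1128·6.85·(+0.76492) / (0.2288·(+0.97851)) = +2.6399 rad/s; magnitude 2.6399 rad/s.

2.64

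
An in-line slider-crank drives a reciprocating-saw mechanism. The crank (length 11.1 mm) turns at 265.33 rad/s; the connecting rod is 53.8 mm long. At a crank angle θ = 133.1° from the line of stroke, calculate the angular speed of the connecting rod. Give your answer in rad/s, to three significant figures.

ω = 265.3 rad/s
The rod makes angle φ with the slider axis where L sinφ = r sinθ; differentiating, L cosφ·φ̇ = r ω cosθ.
L cosφ = √(L² − r² sin²θ) = 0.053186 m.
|ω_rod| = r ω |cosθ| / √(L² − r² sin²θ) = 0.0111·265.3·0.68327/0.053186 = 37.836 rad/s.

37.8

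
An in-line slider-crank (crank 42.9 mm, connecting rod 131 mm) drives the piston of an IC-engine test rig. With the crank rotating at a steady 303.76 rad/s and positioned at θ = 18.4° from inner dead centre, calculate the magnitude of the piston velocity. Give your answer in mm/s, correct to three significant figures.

ω = 303.8 rad/s
For an in-line slider-crank, x = r cosθ + √(L² − r² sin²θ), so v = −rω sinθ·[1 + r cosθ/√(L² − r² sin²θ)].
With r = 0.0429 m, L = 0.131 m, θ = 18.4°: √(L² − r² sin²θ) = 0.1303 m.
v = −0.0429·303.8·0.31565·[1 + 0.0429·0.94888/0.1303] = -5.3984 m/s.
|v| = 5.3984 m/s = 5398.4 mm/s.

5400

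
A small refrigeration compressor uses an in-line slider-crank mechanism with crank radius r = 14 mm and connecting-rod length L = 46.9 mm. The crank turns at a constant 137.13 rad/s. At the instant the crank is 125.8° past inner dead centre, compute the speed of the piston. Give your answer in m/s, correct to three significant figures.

1.28

ω = 137.1 rad/s
For an in-line slider-crank, x = r cosθ + √(L² − r² sin²θ), so v = −rω sinθ·[1 + r cosθ/√(L² − r² sin²θ)].
With r = 0.014 m, L = 0.0469 m, θ = 125.8°: √(L² − r² sin²θ) = 0.045505 m.
v = −0.014·137.1·0.81106·[1 + 0.014·-0.58496/0.045505] = -1.2769 m/s.
|v| = 1.2769 m/s.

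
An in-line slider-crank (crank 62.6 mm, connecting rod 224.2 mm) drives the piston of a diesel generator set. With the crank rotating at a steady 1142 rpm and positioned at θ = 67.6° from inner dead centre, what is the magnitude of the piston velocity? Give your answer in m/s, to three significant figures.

7.68

ω = 2π·1142/60 = 119.6 rad/s
For an in-line slider-crank, x = r cosθ + √(L² − r² sin²θ), so v = −rω sinθ·[1 + r cosθ/√(L² − r² sin²θ)].
With r = 0.0626 m, L = 0.2242 m, θ = 67.6°: √(L² − r² sin²θ) = 0.2166 m.
v = −0.0626·119.6·0.92455·[1 + 0.0626·0.38107/0.2166] = -7.6837 m/s.
|v| = 7.6837 m/s.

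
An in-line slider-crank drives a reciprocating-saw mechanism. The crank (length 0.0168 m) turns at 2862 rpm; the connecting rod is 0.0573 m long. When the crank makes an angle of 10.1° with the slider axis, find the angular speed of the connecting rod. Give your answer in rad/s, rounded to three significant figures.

86.6

ω = 299.7 rad/s (converted from 2862 rpm).
The rod makes angle φ with the slider axis where L sinφ = r sinθ; differentiating, L cosφ·φ̇ = r ω cosθ.
L cosφ = √(L² − r² sin²θ) = 0.057224 m.
|ω_rod| = r ω |cosθ| / √(L² − r² sin²θ) = 0.0168·299.7·0.98450/0.057224 = 86.625 rad/s.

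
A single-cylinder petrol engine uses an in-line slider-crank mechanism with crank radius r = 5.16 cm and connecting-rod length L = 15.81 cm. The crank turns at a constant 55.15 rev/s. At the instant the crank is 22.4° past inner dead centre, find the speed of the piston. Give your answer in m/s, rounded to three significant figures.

ω = 2π·55.1 = 346.5 rad/s
For an in-line slider-crank, x = r cosθ + √(L² − r² sin²θ), so v = −rω sinθ·[1 + r cosθ/√(L² − r² sin²θ)].
With r = 0.0516 m, L = 0.1581 m, θ = 22.4°: √(L² − r² sin²θ) = 0.15687 m.
v = −0.0516·346.5·0.38107·[1 + 0.0516·0.92455/0.15687] = -8.8858 m/s.
|v| = 8.8858 m/s.

8.89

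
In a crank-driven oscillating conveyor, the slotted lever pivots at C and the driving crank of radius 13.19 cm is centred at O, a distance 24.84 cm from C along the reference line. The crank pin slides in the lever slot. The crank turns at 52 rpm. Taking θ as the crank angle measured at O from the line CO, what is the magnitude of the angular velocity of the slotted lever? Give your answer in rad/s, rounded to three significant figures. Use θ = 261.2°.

0.976

ω = 5.445 rad/s (from 52 rpm).
Crank pin A relative to C: A = (d + r cosθ, r sinθ); lever angle φ = atan2(r sinθ, d + r cosθ).
Differentiating tanφ: φ̇ = rω(d cosθ + r)/(d² + r² + 2dr cosθ).
d² + r² + 2dr cosθ = |CA|² = 0.0690753 m²;  d cosθ + r = +0.093898 m.
|ω_lever| = |0.1319·5.445·+0.093898| / 0.0690753 = 0.97636 rad/s.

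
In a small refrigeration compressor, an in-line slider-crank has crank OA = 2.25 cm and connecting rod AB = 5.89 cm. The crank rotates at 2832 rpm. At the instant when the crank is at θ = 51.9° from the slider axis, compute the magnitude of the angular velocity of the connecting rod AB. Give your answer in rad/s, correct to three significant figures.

ω = 296.6 rad/s (converted from 2832 rpm).
The rod makes angle φ with the slider axis where L sinφ = r sinθ; differentiating, L cosφ·φ̇ = r ω cosθ.
L cosφ = √(L² − r² sin²θ) = 0.056176 m.
|ω_rod| = r ω |cosθ| / √(L² − r² sin²θ) = 0.0225·296.6·0.61704/0.056176 = 73.294 rad/s.

73.3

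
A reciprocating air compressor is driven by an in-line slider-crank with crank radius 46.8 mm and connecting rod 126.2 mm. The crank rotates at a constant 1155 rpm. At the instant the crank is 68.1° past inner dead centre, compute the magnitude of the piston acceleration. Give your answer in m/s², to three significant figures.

65.2

ω = 2π·1155/60 = 121 rad/s
x(θ) = r cosθ + √(L² − r² sin²θ); with ω constant, a = ω²·d²x/dθ².
d²x/dθ² = −r cosθ − r²(cos2θ)/√u − r⁴ sin²2θ/(4u^{3/2}),  u = L² − r² sin²θ = 0.0140409 m².
Substituting r = 0.0468 m, L = 0.1262 m, θ = 68.1°: d²x/dθ² = -0.0044602 m.
a = ω²·d²x/dθ² = (121)²·(-0.0044602) = -65.249 m/s²;  |a| = 65.249 m/s².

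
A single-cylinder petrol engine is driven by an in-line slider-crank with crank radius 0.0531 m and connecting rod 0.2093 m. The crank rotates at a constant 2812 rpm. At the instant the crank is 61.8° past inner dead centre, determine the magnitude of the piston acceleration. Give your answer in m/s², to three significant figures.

ω = 2π·2812/60 = 294.5 rad/s
x(θ) = r cosθ + √(L² − r² sin²θ); with ω constant, a = ω²·d²x/dθ².
d²x/dθ² = −r cosθ − r²(cos2θ)/√u − r⁴ sin²2θ/(4u^{3/2}),  u = L² − r² sin²θ = 0.0416165 m².
Substituting r = 0.0531 m, L = 0.2093 m, θ = 61.8°: d²x/dθ² = -0.017606 m.
a = ω²·d²x/dθ² = (294.5)²·(-0.017606) = -1526.7 m/s²;  |a| = 1526.7 m/s².

1530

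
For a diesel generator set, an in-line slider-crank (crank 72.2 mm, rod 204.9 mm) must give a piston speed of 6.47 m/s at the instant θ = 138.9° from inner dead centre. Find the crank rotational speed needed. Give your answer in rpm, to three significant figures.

1790

For an in-line slider-crank, |v_piston| = rω|sinθ|·[1 + r cosθ/√(L² − r² sin²θ)].
With r = 0.0722 m, L = 0.2049 m, θ = 138.9°: the bracketed kinematic factor |dx/dθ| = 0.034507 m.
ω = v/|dx/dθ| = 6.47/0.034507 = 187.5 rad/s.
N = 60ω/(2π) = 1790.5 rpm.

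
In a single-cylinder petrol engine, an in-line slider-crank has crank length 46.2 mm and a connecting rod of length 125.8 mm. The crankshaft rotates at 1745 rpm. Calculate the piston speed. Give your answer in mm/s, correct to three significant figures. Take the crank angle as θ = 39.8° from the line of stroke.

ω = 2π·1745/60 = 182.7 rad/s
For an in-line slider-crank, x = r cosθ + √(L² − r² sin²θ), so v = −rω sinθ·[1 + r cosθ/√(L² − r² sin²θ)].
With r = 0.0462 m, L = 0.1258 m, θ = 39.8°: √(L² − r² sin²θ) = 0.12227 m.
v = −0.0462·182.7·0.64011·[1 + 0.0462·0.76828/0.12227] = -6.9728 m/s.
|v| = 6.9728 m/s = 6972.8 mm/s.

6970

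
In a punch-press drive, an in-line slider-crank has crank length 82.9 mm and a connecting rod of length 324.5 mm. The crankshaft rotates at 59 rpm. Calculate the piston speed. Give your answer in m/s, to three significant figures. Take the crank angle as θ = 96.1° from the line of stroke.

0.495

ω = 2π·59/60 = 6.178 rad/s
For an in-line slider-crank, x = r cosθ + √(L² − r² sin²θ), so v = −rω sinθ·[1 + r cosθ/√(L² − r² sin²θ)].
With r = 0.0829 m, L = 0.3245 m, θ = 96.1°: √(L² − r² sin²θ) = 0.31386 m.
v = −0.0829·6.178·0.99434·[1 + 0.0829·-0.10626/0.31386] = -0.495 m/s.
|v| = 0.495 m/s.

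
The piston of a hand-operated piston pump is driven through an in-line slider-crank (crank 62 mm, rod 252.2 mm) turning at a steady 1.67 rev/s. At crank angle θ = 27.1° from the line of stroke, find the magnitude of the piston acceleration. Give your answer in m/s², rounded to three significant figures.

ω = 2π·1.67 = 10.49 rad/s
x(θ) = r cosθ + √(L² − r² sin²θ); with ω constant, a = ω²·d²x/dθ².
d²x/dθ² = −r cosθ − r²(cos2θ)/√u − r⁴ sin²2θ/(4u^{3/2}),  u = L² − r² sin²θ = 0.0628071 m².
Substituting r = 0.062 m, L = 0.2522 m, θ = 27.1°: d²x/dθ² = -0.06432 m.
a = ω²·d²x/dθ² = (10.49)²·(-0.06432) = -7.0817 m/s²;  |a| = 7.0817 m/s².

7.08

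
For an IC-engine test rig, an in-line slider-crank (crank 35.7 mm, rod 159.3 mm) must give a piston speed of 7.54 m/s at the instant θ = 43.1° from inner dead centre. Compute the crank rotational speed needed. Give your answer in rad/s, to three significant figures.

265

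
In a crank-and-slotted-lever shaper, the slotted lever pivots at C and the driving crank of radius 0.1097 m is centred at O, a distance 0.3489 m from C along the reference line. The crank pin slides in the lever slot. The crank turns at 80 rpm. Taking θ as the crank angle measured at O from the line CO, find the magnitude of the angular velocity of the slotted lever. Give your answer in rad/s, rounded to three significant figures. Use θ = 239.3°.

0.664

ω = 8.378 rad/s (from 80 rpm).
Crank pin A relative to C: A = (d + r cosθ, r sinθ); lever angle φ = atan2(r sinθ, d + r cosθ).
Differentiating tanφ: φ̇ = rω(d cosθ + r)/(d² + r² + 2dr cosθ).
d² + r² + 2dr cosθ = |CA|² = 0.0946839 m²;  d cosθ + r = -0.068428 m.
|ω_lever| = |0.1097·8.378·-0.068428| / 0.0946839 = 0.66418 rad/s.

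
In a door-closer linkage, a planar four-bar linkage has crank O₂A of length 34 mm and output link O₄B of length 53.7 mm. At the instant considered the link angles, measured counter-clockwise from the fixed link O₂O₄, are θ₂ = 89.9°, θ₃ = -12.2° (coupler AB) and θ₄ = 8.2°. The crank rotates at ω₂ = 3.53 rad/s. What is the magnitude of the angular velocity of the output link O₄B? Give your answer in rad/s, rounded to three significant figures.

ω₂ = 3.53 rad/s
Differentiating the loop-closure r₂e^{iθ₂}+r₃e^{iθ₃}=r₁+r₄e^{iθ₄} gives r₂ω₂e^{iθ₂}+r₃ω₃e^{iθ₃}=r₄ω₄e^{iθ₄}.
Eliminating the other unknown: ω₄ = r₂ω₂ sin(θ₂−θ₃) / [r₄ sin(θ₄−θ₃)].
Numerator sine = +0.97778; denominator sine = +0.34857.
Result = 0.034·3.53·(+0.97778) / (0.0537·(+0.34857)) = +6.2694 rad/s; magnitude 6.2694 rad/s.

6.27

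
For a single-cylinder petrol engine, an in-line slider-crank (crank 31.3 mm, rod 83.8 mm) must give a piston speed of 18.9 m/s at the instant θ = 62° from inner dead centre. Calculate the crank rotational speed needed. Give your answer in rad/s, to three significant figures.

577

For an in-line slider-crank, |v_piston| = rω|sinθ|·[1 + r cosθ/√(L² − r² sin²θ)].
With r = 0.0313 m, L = 0.0838 m, θ = 62°: the bracketed kinematic factor |dx/dθ| = 0.03277 m.
ω = v/|dx/dθ| = 18.9/0.03277 = 576.76 rad/s.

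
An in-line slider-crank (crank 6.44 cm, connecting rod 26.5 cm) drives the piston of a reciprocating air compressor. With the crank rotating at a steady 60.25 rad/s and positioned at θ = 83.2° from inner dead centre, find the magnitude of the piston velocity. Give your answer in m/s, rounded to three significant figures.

3.97

ω = 60.25 rad/s
For an in-line slider-crank, x = r cosθ + √(L² − r² sin²θ), so v = −rω sinθ·[1 + r cosθ/√(L² − r² sin²θ)].
With r = 0.0644 m, L = 0.265 m, θ = 83.2°: √(L² − r² sin²θ) = 0.25717 m.
v = −0.0644·60.25·0.99297·[1 + 0.0644·0.11840/0.25717] = -3.967 m/s.
|v| = 3.967 m/s.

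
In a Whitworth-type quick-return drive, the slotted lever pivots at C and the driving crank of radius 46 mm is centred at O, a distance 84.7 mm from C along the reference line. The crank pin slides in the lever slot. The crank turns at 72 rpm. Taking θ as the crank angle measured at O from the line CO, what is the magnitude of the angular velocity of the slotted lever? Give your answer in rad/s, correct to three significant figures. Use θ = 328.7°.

2.57

ω = 7.54 rad/s (from 72 rpm).
Crank pin A relative to C: A = (d + r cosθ, r sinθ); lever angle φ = atan2(r sinθ, d + r cosθ).
Differentiating tanφ: φ̇ = rω(d cosθ + r)/(d² + r² + 2dr cosθ).
d² + r² + 2dr cosθ = |CA|² = 0.0159484 m²;  d cosθ + r = +0.11837 m.
|ω_lever| = |0.046·7.54·+0.11837| / 0.0159484 = 2.5743 rad/s.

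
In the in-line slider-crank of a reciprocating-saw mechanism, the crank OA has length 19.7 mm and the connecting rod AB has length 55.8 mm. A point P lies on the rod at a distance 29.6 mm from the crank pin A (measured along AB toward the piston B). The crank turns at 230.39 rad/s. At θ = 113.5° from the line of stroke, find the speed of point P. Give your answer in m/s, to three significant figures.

3.93

ω = 230.4 rad/s.  Crank-pin speed |V_A| = rω = 4.5387 m/s, perpendicular to OA.
Rod angle: sinφ = −(r/L) sinθ ⇒ φ = -18.891°; ω_rod = −rω cosθ/√(L²−r²sin²θ) = +34.28 rad/s.
V_P = V_A + ω_rod × AP, with AP = 0.0296 m along the rod.
Components: V_Px = −rω sinθ − a·ω_rod·sinφ = -3.8337 m/s;  V_Py = rω cosθ + a·ω_rod·cosφ = -0.84976 m/s.
|V_P| = √(V_Px² + V_Py²) = 3.9268 m/s.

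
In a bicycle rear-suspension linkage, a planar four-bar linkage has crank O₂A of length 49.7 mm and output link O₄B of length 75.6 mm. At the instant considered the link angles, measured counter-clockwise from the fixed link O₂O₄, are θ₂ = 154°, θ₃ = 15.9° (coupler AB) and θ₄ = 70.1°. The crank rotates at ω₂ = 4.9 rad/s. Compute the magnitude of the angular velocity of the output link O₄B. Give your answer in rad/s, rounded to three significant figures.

ω₂ = 4.9 rad/s
Differentiating the loop-closure r₂e^{iθ₂}+r₃e^{iθ₃}=r₁+r₄e^{iθ₄} gives r₂ω₂e^{iθ₂}+r₃ω₃e^{iθ₃}=r₄ω₄e^{iθ₄}.
Eliminating the other unknown: ω₄ = r₂ω₂ sin(θ₂−θ₃) / [r₄ sin(θ₄−θ₃)].
Numerator sine = +0.66783; denominator sine = +0.81106.
Result = 0.0497·4.9·(+0.66783) / (0.0756·(+0.81106)) = +2.6524 rad/s; magnitude 2.6524 rad/s.

2.65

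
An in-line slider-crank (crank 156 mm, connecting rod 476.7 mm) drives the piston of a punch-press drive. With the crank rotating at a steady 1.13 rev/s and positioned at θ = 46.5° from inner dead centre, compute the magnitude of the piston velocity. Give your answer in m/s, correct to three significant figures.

ω = 2π·1.13 = 7.1 rad/s
For an in-line slider-crank, x = r cosθ + √(L² − r² sin²θ), so v = −rω sinθ·[1 + r cosθ/√(L² − r² sin²θ)].
With r = 0.156 m, L = 0.4767 m, θ = 46.5°: √(L² − r² sin²θ) = 0.46307 m.
v = −0.156·7.1·0.72537·[1 + 0.156·0.68835/0.46307] = -0.98973 m/s.
|v| = 0.98973 m/s.

0.990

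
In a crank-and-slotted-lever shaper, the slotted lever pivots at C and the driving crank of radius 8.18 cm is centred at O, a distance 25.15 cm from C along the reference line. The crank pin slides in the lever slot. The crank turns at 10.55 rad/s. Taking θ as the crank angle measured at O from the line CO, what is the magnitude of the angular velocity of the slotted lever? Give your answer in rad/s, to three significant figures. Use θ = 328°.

2.43

ω = 10.55 rad/s
Crank pin A relative to C: A = (d + r cosθ, r sinθ); lever angle φ = atan2(r sinθ, d + r cosθ).
Differentiating tanφ: φ̇ = rω(d cosθ + r)/(d² + r² + 2dr cosθ).
d² + r² + 2dr cosθ = |CA|² = 0.104837 m²;  d cosθ + r = +0.29508 m.
|ω_lever| = |0.0818·10.55·+0.29508| / 0.104837 = 2.4291 rad/s.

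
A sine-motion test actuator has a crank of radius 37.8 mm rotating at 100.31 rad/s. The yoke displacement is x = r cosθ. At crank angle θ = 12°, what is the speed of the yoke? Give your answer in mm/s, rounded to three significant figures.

ω = 100.3 rad/s
x = r cosθ ⇒ ẋ = −rω sinθ.
|v| = rω|sinθ| = 0.0378·100.3·|sin 12°| = 0.78834 m/s = 788.34 mm/s.

788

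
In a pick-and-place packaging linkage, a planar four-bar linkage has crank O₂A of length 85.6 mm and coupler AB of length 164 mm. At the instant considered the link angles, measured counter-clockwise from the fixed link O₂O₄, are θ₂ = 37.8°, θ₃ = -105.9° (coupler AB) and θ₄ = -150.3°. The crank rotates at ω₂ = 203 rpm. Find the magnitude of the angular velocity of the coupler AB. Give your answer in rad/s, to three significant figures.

ω₂ = 21.26 rad/s (from 203 rpm).
Differentiating the loop-closure r₂e^{iθ₂}+r₃e^{iθ₃}=r₁+r₄e^{iθ₄} gives r₂ω₂e^{iθ₂}+r₃ω₃e^{iθ₃}=r₄ω₄e^{iθ₄}.
Eliminating the other unknown: ω₃ = r₂ω₂ sin(θ₄−θ₂) / [r₃ sin(θ₃−θ₄)].
Numerator sine = +0.14090; denominator sine = +0.69966.
Result = 0.0856·21.26·(+0.14090) / (0.164·(+0.69966)) = +2.2345 rad/s; magnitude 2.2345 rad/s.

2.23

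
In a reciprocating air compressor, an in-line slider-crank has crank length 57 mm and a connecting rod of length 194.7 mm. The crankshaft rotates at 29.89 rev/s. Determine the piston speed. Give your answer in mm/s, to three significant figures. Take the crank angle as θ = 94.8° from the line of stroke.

ω = 2π·29.9 = 187.8 rad/s
For an in-line slider-crank, x = r cosθ + √(L² − r² sin²θ), so v = −rω sinθ·[1 + r cosθ/√(L² − r² sin²θ)].
With r = 0.057 m, L = 0.1947 m, θ = 94.8°: √(L² − r² sin²θ) = 0.18623 m.
v = −0.057·187.8·0.99649·[1 + 0.057·-0.08368/0.18623] = -10.394 m/s.
|v| = 10.394 m/s = 10394 mm/s.

10400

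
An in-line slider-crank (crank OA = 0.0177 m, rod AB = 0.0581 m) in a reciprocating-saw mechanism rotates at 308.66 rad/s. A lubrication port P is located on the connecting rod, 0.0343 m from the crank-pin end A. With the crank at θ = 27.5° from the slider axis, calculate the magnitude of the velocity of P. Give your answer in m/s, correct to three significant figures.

3.54

ω = 308.7 rad/s.  Crank-pin speed |V_A| = rω = 5.4633 m/s, perpendicular to OA.
Rod angle: sinφ = −(r/L) sinθ ⇒ φ = -8.087°; ω_rod = −rω cosθ/√(L²−r²sin²θ) = -84.245 rad/s.
V_P = V_A + ω_rod × AP, with AP = 0.0343 m along the rod.
Components: V_Px = −rω sinθ − a·ω_rod·sinφ = -2.9291 m/s;  V_Py = rω cosθ + a·ω_rod·cosφ = +1.9851 m/s.
|V_P| = √(V_Px² + V_Py²) = 3.5384 m/s.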